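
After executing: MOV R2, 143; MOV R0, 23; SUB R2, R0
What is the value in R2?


Register state trace:
  MOV R2, 143  → R2 = 143
  MOV R0, 23  → R0 = 23
  SUB R2, R0  → R2 = 143 - 23 = 120
Final: R2 = 120

120


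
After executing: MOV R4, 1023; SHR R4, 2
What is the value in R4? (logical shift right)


Register state trace:
  MOV R4, 1023  → R4 = 1023
  SHR R4, 2  → R4 = 1023 >> 2 = 1023 // 2^2 = 255
Final: R4 = 255

255


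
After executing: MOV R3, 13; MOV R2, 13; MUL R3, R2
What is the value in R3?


Register state trace:
  MOV R3, 13  → R3 = 13
  MOV R2, 13  → R2 = 13
  MUL R3, R2  → R3 = 13 * 13 = 169
Final: R3 = 169

169


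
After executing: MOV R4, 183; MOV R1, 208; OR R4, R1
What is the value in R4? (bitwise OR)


Register state trace:
  MOV R4, 183  → R4 = 183 (0b10110111)
  MOV R1, 208  → R1 = 208 (0b11010000)
  OR R4, R1   → R4 = 183 OR 208 = 247 (0b11110111)
Final: R4 = 247

247


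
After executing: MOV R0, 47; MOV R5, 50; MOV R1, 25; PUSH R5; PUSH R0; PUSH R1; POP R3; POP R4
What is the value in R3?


Stack trace (top is rightmost):
  MOV R0, 47  → R0 = 47
  MOV R5, 50  → R5 = 50
  MOV R1, 25  → R1 = 25
  PUSH R5  → stack: [50]
  PUSH R0  → stack: [50, 47]
  PUSH R1  → stack: [50, 47, 25]
  POP R3  → R3 = 25, stack: [50, 47]
  POP R4  → R4 = 47, stack: [50]
Final: R3 = 25

25


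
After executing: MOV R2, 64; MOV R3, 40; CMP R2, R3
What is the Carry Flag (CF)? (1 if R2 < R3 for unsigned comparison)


Register state trace:
  MOV R2, 64  → R2 = 64
  MOV R3, 40  → R3 = 40
  CMP R2, R3  → unsigned 64 - 40: no borrow
  64 >= 40, so CF = 0
CF = 0

0


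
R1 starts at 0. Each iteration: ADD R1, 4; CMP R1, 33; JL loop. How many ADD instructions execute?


Loop trace (R1 starts at 0, target 33, step 4):
  ADD #1: R1 = 0 + 4 = 4  → 4 < 33, loop
  ADD #2: R1 = 4 + 4 = 8  → 8 < 33, loop
  ADD #3: R1 = 8 + 4 = 12  → 12 < 33, loop
  ADD #4: R1 = 12 + 4 = 16  → 16 < 33, loop
  ADD #5: R1 = 16 + 4 = 20  → 20 < 33, loop
  ADD #6: R1 = 20 + 4 = 24  → 24 < 33, loop
  ADD #7: R1 = 24 + 4 = 28  → 28 < 33, loop
  ADD #8: R1 = 28 + 4 = 32  → 32 < 33, loop
  ADD #9: R1 = 32 + 4 = 36  → 36 >= 33, exit
Total ADD instructions: 9

9


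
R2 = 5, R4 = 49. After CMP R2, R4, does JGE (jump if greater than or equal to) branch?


Trace:
  R2 = 5, R4 = 49
  CMP R2, R4  → compares 5 vs 49
  JGE checks: is 5 greater than or equal to 49?
  5 < 49, so condition is false
Branch taken: No

No


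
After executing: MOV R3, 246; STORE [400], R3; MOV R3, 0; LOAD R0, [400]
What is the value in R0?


Register and memory trace:
  MOV R3, 246  → R3 = 246
  STORE [400], R3  → mem[400] = 246
  MOV R3, 0  → R3 = 0
  LOAD R0, [400]  → R0 = mem[400] = 246
Final: R0 = 246

246


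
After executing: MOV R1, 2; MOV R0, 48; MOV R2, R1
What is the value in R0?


Register state trace:
  MOV R1, 2  → R1 = 2
  MOV R0, 48  → R0 = 48
  MOV R2, R1  → R2 = 2
Final: R0 = 48

48


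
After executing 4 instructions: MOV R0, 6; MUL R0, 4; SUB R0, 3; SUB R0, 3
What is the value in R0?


Register state trace:
  MOV R0, 6  → R0 = 6
  MUL R0, 4  → R0 = 6 * 4 = 24
  SUB R0, 3  → R0 = 24 - 3 = 21
  SUB R0, 3  → R0 = 21 - 3 = 18
Final: R0 = 18

18


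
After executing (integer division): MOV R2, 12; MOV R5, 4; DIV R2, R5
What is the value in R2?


Register state trace:
  MOV R2, 12  → R2 = 12
  MOV R5, 4  → R5 = 4
  DIV R2, R5  → R2 = 12 // 4 = 3
Final: R2 = 3

3


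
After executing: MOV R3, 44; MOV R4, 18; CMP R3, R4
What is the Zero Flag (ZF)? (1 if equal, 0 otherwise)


Register state trace:
  MOV R3, 44  → R3 = 44
  MOV R4, 18  → R4 = 18
  CMP R3, R4  → computes 44 - 18 = 26
  Result is nonzero, so values are not equal
ZF = 0

0


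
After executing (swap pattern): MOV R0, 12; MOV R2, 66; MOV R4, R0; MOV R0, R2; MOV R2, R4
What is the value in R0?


Register state trace (swap pattern):
  MOV R0, 12  → R0 = 12
  MOV R2, 66  → R2 = 66
  MOV R4, R0  → R4 = 12  (save R0)
  MOV R0, R2  → R0 = 66  (R0 gets R2's value)
  MOV R2, R4  → R2 = 12  (R2 gets saved value)
Final: R0 = 66

66


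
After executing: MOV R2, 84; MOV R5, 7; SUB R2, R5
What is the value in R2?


Register state trace:
  MOV R2, 84  → R2 = 84
  MOV R5, 7  → R5 = 7
  SUB R2, R5  → R2 = 84 - 7 = 77
Final: R2 = 77

77


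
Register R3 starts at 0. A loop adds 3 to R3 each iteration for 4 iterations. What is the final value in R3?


Starting value: R3 = 0
  Iter 1: R3 = 0 + 3 = 3
  Iter 2: R3 = 3 + 3 = 6
  Iter 3: R3 = 6 + 3 = 9
  Iter 4: R3 = 9 + 3 = 12
Final: R3 = 12

12


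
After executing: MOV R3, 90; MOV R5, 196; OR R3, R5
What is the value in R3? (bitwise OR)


Register state trace:
  MOV R3, 90  → R3 = 90 (0b01011010)
  MOV R5, 196  → R5 = 196 (0b11000100)
  OR R3, R5   → R3 = 90 OR 196 = 222 (0b11011110)
Final: R3 = 222

222


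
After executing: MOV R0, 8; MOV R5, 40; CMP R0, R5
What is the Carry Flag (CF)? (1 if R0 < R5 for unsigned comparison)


Register state trace:
  MOV R0, 8  → R0 = 8
  MOV R5, 40  → R5 = 40
  CMP R0, R5  → unsigned 8 - 40: borrow occurs
  8 < 40, so CF = 1
CF = 1

1


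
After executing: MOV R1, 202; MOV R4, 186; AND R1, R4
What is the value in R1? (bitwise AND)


Register state trace:
  MOV R1, 202  → R1 = 202 (0b11001010)
  MOV R4, 186  → R4 = 186 (0b10111010)
  AND R1, R4  → R1 = 202 AND 186 = 138 (0b10001010)
Final: R1 = 138

138


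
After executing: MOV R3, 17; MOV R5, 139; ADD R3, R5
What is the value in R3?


Register state trace:
  MOV R3, 17  → R3 = 17
  MOV R5, 139  → R5 = 139
  ADD R3, R5  → R3 = 17 + 139 = 156
Final: R3 = 156

156


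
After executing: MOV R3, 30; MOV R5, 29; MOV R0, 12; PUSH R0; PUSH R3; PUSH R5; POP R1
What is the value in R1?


Stack trace (top is rightmost):
  MOV R3, 30  → R3 = 30
  MOV R5, 29  → R5 = 29
  MOV R0, 12  → R0 = 12
  PUSH R0  → stack: [12]
  PUSH R3  → stack: [12, 30]
  PUSH R5  → stack: [12, 30, 29]
  POP R1  → R1 = 29, stack: [12, 30]
Final: R1 = 29

29


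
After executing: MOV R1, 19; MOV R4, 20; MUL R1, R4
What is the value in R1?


Register state trace:
  MOV R1, 19  → R1 = 19
  MOV R4, 20  → R4 = 20
  MUL R1, R4  → R1 = 19 * 20 = 380
Final: R1 = 380

380


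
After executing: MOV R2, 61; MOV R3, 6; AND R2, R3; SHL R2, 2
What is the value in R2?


Register state trace:
  MOV R2, 61  → R2 = 61 (0b00111101)
  MOV R3, 6  → R3 = 6 (0b00000110)
  AND R2, R3  → R2 = 61 AND 6 = 4 (0b00000100)
  SHL R2, 2  → R2 = 4 << 2 = 16
Final: R2 = 16

16


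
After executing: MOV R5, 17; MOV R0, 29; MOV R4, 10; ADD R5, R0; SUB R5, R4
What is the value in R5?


Register state trace:
  MOV R5, 17  → R5 = 17
  MOV R0, 29  → R0 = 29
  MOV R4, 10  → R4 = 10
  ADD R5, R0  → R5 = 17 + 29 = 46
  SUB R5, R4  → R5 = 46 - 10 = 36
Final: R5 = 36

36


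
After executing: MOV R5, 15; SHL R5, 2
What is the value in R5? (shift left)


Register state trace:
  MOV R5, 15  → R5 = 15
  SHL R5, 2  → R5 = 15 << 2 = 15 * 2^2 = 60
Final: R5 = 60

60


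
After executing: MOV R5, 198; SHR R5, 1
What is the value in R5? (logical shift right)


Register state trace:
  MOV R5, 198  → R5 = 198
  SHR R5, 1  → R5 = 198 >> 1 = 198 // 2^1 = 99
Final: R5 = 99

99


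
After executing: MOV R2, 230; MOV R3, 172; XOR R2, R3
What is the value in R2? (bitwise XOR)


Register state trace:
  MOV R2, 230  → R2 = 230 (0b11100110)
  MOV R3, 172  → R3 = 172 (0b10101100)
  XOR R2, R3  → R2 = 230 XOR 172 = 74 (0b01001010)
Final: R2 = 74

74


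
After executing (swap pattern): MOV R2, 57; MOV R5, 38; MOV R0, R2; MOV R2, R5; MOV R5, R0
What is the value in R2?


Register state trace (swap pattern):
  MOV R2, 57  → R2 = 57
  MOV R5, 38  → R5 = 38
  MOV R0, R2  → R0 = 57  (save R2)
  MOV R2, R5  → R2 = 38  (R2 gets R5's value)
  MOV R5, R0  → R5 = 57  (R5 gets saved value)
Final: R2 = 38

38


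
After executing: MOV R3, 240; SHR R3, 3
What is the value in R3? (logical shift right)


Register state trace:
  MOV R3, 240  → R3 = 240
  SHR R3, 3  → R3 = 240 >> 3 = 240 // 2^3 = 30
Final: R3 = 30

30


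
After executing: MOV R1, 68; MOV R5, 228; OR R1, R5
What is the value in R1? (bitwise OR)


Register state trace:
  MOV R1, 68  → R1 = 68 (0b01000100)
  MOV R5, 228  → R5 = 228 (0b11100100)
  OR R1, R5   → R1 = 68 OR 228 = 228 (0b11100100)
Final: R1 = 228

228


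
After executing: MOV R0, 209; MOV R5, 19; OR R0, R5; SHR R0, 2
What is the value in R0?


Register state trace:
  MOV R0, 209  → R0 = 209 (0b11010001)
  MOV R5, 19  → R5 = 19 (0b00010011)
  OR R0, R5  → R0 = 209 OR 19 = 211 (0b11010011)
  SHR R0, 2  → R0 = 211 >> 2 = 52
Final: R0 = 52

52


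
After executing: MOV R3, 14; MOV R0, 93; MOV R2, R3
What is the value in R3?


Register state trace:
  MOV R3, 14  → R3 = 14
  MOV R0, 93  → R0 = 93
  MOV R2, R3  → R2 = 14
Final: R3 = 14

14


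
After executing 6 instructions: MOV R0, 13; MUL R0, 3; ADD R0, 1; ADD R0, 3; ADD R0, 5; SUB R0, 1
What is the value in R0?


Register state trace:
  MOV R0, 13  → R0 = 13
  MUL R0, 3  → R0 = 13 * 3 = 39
  ADD R0, 1  → R0 = 39 + 1 = 40
  ADD R0, 3  → R0 = 40 + 3 = 43
  ADD R0, 5  → R0 = 43 + 5 = 48
  SUB R0, 1  → R0 = 48 - 1 = 47
Final: R0 = 47

47


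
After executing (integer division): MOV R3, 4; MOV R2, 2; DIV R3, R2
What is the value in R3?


Register state trace:
  MOV R3, 4  → R3 = 4
  MOV R2, 2  → R2 = 2
  DIV R3, R2  → R3 = 4 // 2 = 2
Final: R3 = 2

2


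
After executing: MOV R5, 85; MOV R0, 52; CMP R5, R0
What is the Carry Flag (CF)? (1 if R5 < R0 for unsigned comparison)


Register state trace:
  MOV R5, 85  → R5 = 85
  MOV R0, 52  → R0 = 52
  CMP R5, R0  → unsigned 85 - 52: no borrow
  85 >= 52, so CF = 0
CF = 0

0


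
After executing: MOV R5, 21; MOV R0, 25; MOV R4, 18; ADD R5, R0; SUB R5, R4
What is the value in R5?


Register state trace:
  MOV R5, 21  → R5 = 21
  MOV R0, 25  → R0 = 25
  MOV R4, 18  → R4 = 18
  ADD R5, R0  → R5 = 21 + 25 = 46
  SUB R5, R4  → R5 = 46 - 18 = 28
Final: R5 = 28

28


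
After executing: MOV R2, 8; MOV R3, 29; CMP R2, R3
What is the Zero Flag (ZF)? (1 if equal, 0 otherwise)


Register state trace:
  MOV R2, 8  → R2 = 8
  MOV R3, 29  → R3 = 29
  CMP R2, R3  → computes 8 - 29 = -21
  Result is nonzero, so values are not equal
ZF = 0

0


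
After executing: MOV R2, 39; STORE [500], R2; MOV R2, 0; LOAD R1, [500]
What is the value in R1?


Register and memory trace:
  MOV R2, 39  → R2 = 39
  STORE [500], R2  → mem[500] = 39
  MOV R2, 0  → R2 = 0
  LOAD R1, [500]  → R1 = mem[500] = 39
Final: R1 = 39

39


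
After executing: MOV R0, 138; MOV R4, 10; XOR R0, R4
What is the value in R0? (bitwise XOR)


Register state trace:
  MOV R0, 138  → R0 = 138 (0b10001010)
  MOV R4, 10  → R4 = 10 (0b00001010)
  XOR R0, R4  → R0 = 138 XOR 10 = 128 (0b10000000)
Final: R0 = 128

128


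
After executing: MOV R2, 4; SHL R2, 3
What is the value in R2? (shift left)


Register state trace:
  MOV R2, 4  → R2 = 4
  SHL R2, 3  → R2 = 4 << 3 = 4 * 2^3 = 32
Final: R2 = 32

32


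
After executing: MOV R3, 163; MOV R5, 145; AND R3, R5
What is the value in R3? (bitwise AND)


Register state trace:
  MOV R3, 163  → R3 = 163 (0b10100011)
  MOV R5, 145  → R5 = 145 (0b10010001)
  AND R3, R5  → R3 = 163 AND 145 = 129 (0b10000001)
Final: R3 = 129

129


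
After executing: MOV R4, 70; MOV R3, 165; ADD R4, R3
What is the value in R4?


Register state trace:
  MOV R4, 70  → R4 = 70
  MOV R3, 165  → R3 = 165
  ADD R4, R3  → R4 = 70 + 165 = 235
Final: R4 = 235

235


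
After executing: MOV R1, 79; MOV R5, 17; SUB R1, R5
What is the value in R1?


Register state trace:
  MOV R1, 79  → R1 = 79
  MOV R5, 17  → R5 = 17
  SUB R1, R5  → R1 = 79 - 17 = 62
Final: R1 = 62

62


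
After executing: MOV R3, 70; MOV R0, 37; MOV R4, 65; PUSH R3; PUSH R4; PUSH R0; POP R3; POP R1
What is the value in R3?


Stack trace (top is rightmost):
  MOV R3, 70  → R3 = 70
  MOV R0, 37  → R0 = 37
  MOV R4, 65  → R4 = 65
  PUSH R3  → stack: [70]
  PUSH R4  → stack: [70, 65]
  PUSH R0  → stack: [70, 65, 37]
  POP R3  → R3 = 37, stack: [70, 65]
  POP R1  → R1 = 65, stack: [70]
Final: R3 = 37

37


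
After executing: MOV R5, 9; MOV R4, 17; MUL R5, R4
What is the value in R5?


Register state trace:
  MOV R5, 9  → R5 = 9
  MOV R4, 17  → R4 = 17
  MUL R5, R4  → R5 = 9 * 17 = 153
Final: R5 = 153

153


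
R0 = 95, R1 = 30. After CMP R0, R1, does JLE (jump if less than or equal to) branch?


Trace:
  R0 = 95, R1 = 30
  CMP R0, R1  → compares 95 vs 30
  JLE checks: is 95 less than or equal to 30?
  95 > 30, so condition is false
Branch taken: No

No


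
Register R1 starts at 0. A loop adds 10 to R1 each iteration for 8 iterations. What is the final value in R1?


Starting value: R1 = 0
  Iter 1: R1 = 0 + 10 = 10
  Iter 2: R1 = 10 + 10 = 20
  Iter 3: R1 = 20 + 10 = 30
  Iter 4: R1 = 30 + 10 = 40
  Iter 5: R1 = 40 + 10 = 50
  Iter 6: R1 = 50 + 10 = 60
  Iter 7: R1 = 60 + 10 = 70
  Iter 8: R1 = 70 + 10 = 80
Final: R1 = 80

80


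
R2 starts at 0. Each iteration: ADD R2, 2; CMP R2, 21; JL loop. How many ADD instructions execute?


Loop trace (R2 starts at 0, target 21, step 2):
  ADD #1: R2 = 0 + 2 = 2  → 2 < 21, loop
  ADD #2: R2 = 2 + 2 = 4  → 4 < 21, loop
  ADD #3: R2 = 4 + 2 = 6  → 6 < 21, loop
  ADD #4: R2 = 6 + 2 = 8  → 8 < 21, loop
  ADD #5: R2 = 8 + 2 = 10  → 10 < 21, loop
  ADD #6: R2 = 10 + 2 = 12  → 12 < 21, loop
  ADD #7: R2 = 12 + 2 = 14  → 14 < 21, loop
  ADD #8: R2 = 14 + 2 = 16  → 16 < 21, loop
  ADD #9: R2 = 16 + 2 = 18  → 18 < 21, loop
  ADD #10: R2 = 18 + 2 = 20  → 20 < 21, loop
  ADD #11: R2 = 20 + 2 = 22  → 22 >= 21, exit
Total ADD instructions: 11

11


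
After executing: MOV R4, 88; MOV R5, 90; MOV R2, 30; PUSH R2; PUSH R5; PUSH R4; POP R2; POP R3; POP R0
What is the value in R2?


Stack trace (top is rightmost):
  MOV R4, 88  → R4 = 88
  MOV R5, 90  → R5 = 90
  MOV R2, 30  → R2 = 30
  PUSH R2  → stack: [30]
  PUSH R5  → stack: [30, 90]
  PUSH R4  → stack: [30, 90, 88]
  POP R2  → R2 = 88, stack: [30, 90]
  POP R3  → R3 = 90, stack: [30]
  POP R0  → R0 = 30, stack: []
Final: R2 = 88

88


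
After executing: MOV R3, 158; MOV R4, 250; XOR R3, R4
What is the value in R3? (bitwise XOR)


Register state trace:
  MOV R3, 158  → R3 = 158 (0b10011110)
  MOV R4, 250  → R4 = 250 (0b11111010)
  XOR R3, R4  → R3 = 158 XOR 250 = 100 (0b01100100)
Final: R3 = 100

100


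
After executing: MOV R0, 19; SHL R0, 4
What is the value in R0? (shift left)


Register state trace:
  MOV R0, 19  → R0 = 19
  SHL R0, 4  → R0 = 19 << 4 = 19 * 2^4 = 304
Final: R0 = 304

304


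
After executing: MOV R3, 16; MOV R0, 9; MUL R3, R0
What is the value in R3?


Register state trace:
  MOV R3, 16  → R3 = 16
  MOV R0, 9  → R0 = 9
  MUL R3, R0  → R3 = 16 * 9 = 144
Final: R3 = 144

144


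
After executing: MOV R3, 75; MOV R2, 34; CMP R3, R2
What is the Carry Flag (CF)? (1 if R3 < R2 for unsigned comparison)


Register state trace:
  MOV R3, 75  → R3 = 75
  MOV R2, 34  → R2 = 34
  CMP R3, R2  → unsigned 75 - 34: no borrow
  75 >= 34, so CF = 0
CF = 0

0


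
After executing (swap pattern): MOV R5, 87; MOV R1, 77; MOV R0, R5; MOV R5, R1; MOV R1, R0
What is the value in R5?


Register state trace (swap pattern):
  MOV R5, 87  → R5 = 87
  MOV R1, 77  → R1 = 77
  MOV R0, R5  → R0 = 87  (save R5)
  MOV R5, R1  → R5 = 77  (R5 gets R1's value)
  MOV R1, R0  → R1 = 87  (R1 gets saved value)
Final: R5 = 77

77


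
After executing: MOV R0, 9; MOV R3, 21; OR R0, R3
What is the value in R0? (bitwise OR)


Register state trace:
  MOV R0, 9  → R0 = 9 (0b00001001)
  MOV R3, 21  → R3 = 21 (0b00010101)
  OR R0, R3   → R0 = 9 OR 21 = 29 (0b00011101)
Final: R0 = 29

29


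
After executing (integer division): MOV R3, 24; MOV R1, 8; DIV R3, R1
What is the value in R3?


Register state trace:
  MOV R3, 24  → R3 = 24
  MOV R1, 8  → R1 = 8
  DIV R3, R1  → R3 = 24 // 8 = 3
Final: R3 = 3

3


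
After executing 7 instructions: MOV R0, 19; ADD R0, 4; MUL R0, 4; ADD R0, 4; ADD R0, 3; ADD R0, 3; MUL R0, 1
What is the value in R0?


Register state trace:
  MOV R0, 19  → R0 = 19
  ADD R0, 4  → R0 = 19 + 4 = 23
  MUL R0, 4  → R0 = 23 * 4 = 92
  ADD R0, 4  → R0 = 92 + 4 = 96
  ADD R0, 3  → R0 = 96 + 3 = 99
  ADD R0, 3  → R0 = 99 + 3 = 102
  MUL R0, 1  → R0 = 102 * 1 = 102
Final: R0 = 102

102


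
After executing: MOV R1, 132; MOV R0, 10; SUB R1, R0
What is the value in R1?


Register state trace:
  MOV R1, 132  → R1 = 132
  MOV R0, 10  → R0 = 10
  SUB R1, R0  → R1 = 132 - 10 = 122
Final: R1 = 122

122


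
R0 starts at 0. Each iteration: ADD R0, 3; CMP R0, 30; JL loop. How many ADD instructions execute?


Loop trace (R0 starts at 0, target 30, step 3):
  ADD #1: R0 = 0 + 3 = 3  → 3 < 30, loop
  ADD #2: R0 = 3 + 3 = 6  → 6 < 30, loop
  ADD #3: R0 = 6 + 3 = 9  → 9 < 30, loop
  ADD #4: R0 = 9 + 3 = 12  → 12 < 30, loop
  ADD #5: R0 = 12 + 3 = 15  → 15 < 30, loop
  ADD #6: R0 = 15 + 3 = 18  → 18 < 30, loop
  ADD #7: R0 = 18 + 3 = 21  → 21 < 30, loop
  ADD #8: R0 = 21 + 3 = 24  → 24 < 30, loop
  ADD #9: R0 = 24 + 3 = 27  → 27 < 30, loop
  ADD #10: R0 = 27 + 3 = 30  → 30 >= 30, exit
Total ADD instructions: 10

10


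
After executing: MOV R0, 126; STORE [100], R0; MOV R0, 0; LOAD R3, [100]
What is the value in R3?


Register and memory trace:
  MOV R0, 126  → R0 = 126
  STORE [100], R0  → mem[100] = 126
  MOV R0, 0  → R0 = 0
  LOAD R3, [100]  → R3 = mem[100] = 126
Final: R3 = 126

126


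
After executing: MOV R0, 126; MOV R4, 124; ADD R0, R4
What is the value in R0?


Register state trace:
  MOV R0, 126  → R0 = 126
  MOV R4, 124  → R4 = 124
  ADD R0, R4  → R0 = 126 + 124 = 250
Final: R0 = 250

250


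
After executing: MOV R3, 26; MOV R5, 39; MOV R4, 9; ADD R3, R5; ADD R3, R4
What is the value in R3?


Register state trace:
  MOV R3, 26  → R3 = 26
  MOV R5, 39  → R5 = 39
  MOV R4, 9  → R4 = 9
  ADD R3, R5  → R3 = 26 + 39 = 65
  ADD R3, R4  → R3 = 65 + 9 = 74
Final: R3 = 74

74


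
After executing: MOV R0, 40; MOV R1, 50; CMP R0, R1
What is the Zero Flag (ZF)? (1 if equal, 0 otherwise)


Register state trace:
  MOV R0, 40  → R0 = 40
  MOV R1, 50  → R1 = 50
  CMP R0, R1  → computes 40 - 50 = -10
  Result is nonzero, so values are not equal
ZF = 0

0


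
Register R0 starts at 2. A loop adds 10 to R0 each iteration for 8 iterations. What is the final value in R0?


Starting value: R0 = 2
  Iter 1: R0 = 2 + 10 = 12
  Iter 2: R0 = 12 + 10 = 22
  Iter 3: R0 = 22 + 10 = 32
  Iter 4: R0 = 32 + 10 = 42
  Iter 5: R0 = 42 + 10 = 52
  Iter 6: R0 = 52 + 10 = 62
  Iter 7: R0 = 62 + 10 = 72
  Iter 8: R0 = 72 + 10 = 82
Final: R0 = 82

82


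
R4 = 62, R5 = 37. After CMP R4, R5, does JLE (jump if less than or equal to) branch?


Trace:
  R4 = 62, R5 = 37
  CMP R4, R5  → compares 62 vs 37
  JLE checks: is 62 less than or equal to 37?
  62 > 37, so condition is false
Branch taken: No

No


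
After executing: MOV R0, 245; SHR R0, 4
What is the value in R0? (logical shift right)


Register state trace:
  MOV R0, 245  → R0 = 245
  SHR R0, 4  → R0 = 245 >> 4 = 245 // 2^4 = 15
Final: R0 = 15

15


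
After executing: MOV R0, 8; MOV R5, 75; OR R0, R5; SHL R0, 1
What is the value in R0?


Register state trace:
  MOV R0, 8  → R0 = 8 (0b00001000)
  MOV R5, 75  → R5 = 75 (0b01001011)
  OR R0, R5  → R0 = 8 OR 75 = 75 (0b01001011)
  SHL R0, 1  → R0 = 75 << 1 = 150
Final: R0 = 150

150


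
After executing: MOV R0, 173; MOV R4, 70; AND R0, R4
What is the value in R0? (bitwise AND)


Register state trace:
  MOV R0, 173  → R0 = 173 (0b10101101)
  MOV R4, 70  → R4 = 70 (0b01000110)
  AND R0, R4  → R0 = 173 AND 70 = 4 (0b00000100)
Final: R0 = 4

4


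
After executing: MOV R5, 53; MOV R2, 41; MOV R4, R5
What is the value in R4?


Register state trace:
  MOV R5, 53  → R5 = 53
  MOV R2, 41  → R2 = 41
  MOV R4, R5  → R4 = 53
Final: R4 = 53

53


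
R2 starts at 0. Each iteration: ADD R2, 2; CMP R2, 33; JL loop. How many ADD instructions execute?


Loop trace (R2 starts at 0, target 33, step 2):
  ADD #1: R2 = 0 + 2 = 2  → 2 < 33, loop
  ADD #2: R2 = 2 + 2 = 4  → 4 < 33, loop
  ADD #3: R2 = 4 + 2 = 6  → 6 < 33, loop
  ADD #4: R2 = 6 + 2 = 8  → 8 < 33, loop
  ADD #5: R2 = 8 + 2 = 10  → 10 < 33, loop
  ADD #6: R2 = 10 + 2 = 12  → 12 < 33, loop
  ADD #7: R2 = 12 + 2 = 14  → 14 < 33, loop
  ADD #8: R2 = 14 + 2 = 16  → 16 < 33, loop
  ADD #9: R2 = 16 + 2 = 18  → 18 < 33, loop
  ADD #10: R2 = 18 + 2 = 20  → 20 < 33, loop
  ADD #11: R2 = 20 + 2 = 22  → 22 < 33, loop
  ADD #12: R2 = 22 + 2 = 24  → 24 < 33, loop
  ADD #13: R2 = 24 + 2 = 26  → 26 < 33, loop
  ADD #14: R2 = 26 + 2 = 28  → 28 < 33, loop
  ADD #15: R2 = 28 + 2 = 30  → 30 < 33, loop
  ADD #16: R2 = 30 + 2 = 32  → 32 < 33, loop
  ADD #17: R2 = 32 + 2 = 34  → 34 >= 33, exit
Total ADD instructions: 17

17


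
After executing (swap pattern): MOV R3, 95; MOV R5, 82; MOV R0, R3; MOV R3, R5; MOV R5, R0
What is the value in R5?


Register state trace (swap pattern):
  MOV R3, 95  → R3 = 95
  MOV R5, 82  → R5 = 82
  MOV R0, R3  → R0 = 95  (save R3)
  MOV R3, R5  → R3 = 82  (R3 gets R5's value)
  MOV R5, R0  → R5 = 95  (R5 gets saved value)
Final: R5 = 95

95


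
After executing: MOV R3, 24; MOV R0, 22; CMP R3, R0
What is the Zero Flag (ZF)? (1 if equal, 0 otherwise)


Register state trace:
  MOV R3, 24  → R3 = 24
  MOV R0, 22  → R0 = 22
  CMP R3, R0  → computes 24 - 22 = 2
  Result is nonzero, so values are not equal
ZF = 0

0


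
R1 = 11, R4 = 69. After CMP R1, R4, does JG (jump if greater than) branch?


Trace:
  R1 = 11, R4 = 69
  CMP R1, R4  → compares 11 vs 69
  JG checks: is 11 greater than 69?
  11 < 69, so condition is false
Branch taken: No

No


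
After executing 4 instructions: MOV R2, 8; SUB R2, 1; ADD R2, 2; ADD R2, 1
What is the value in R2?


Register state trace:
  MOV R2, 8  → R2 = 8
  SUB R2, 1  → R2 = 8 - 1 = 7
  ADD R2, 2  → R2 = 7 + 2 = 9
  ADD R2, 1  → R2 = 9 + 1 = 10
Final: R2 = 10

10


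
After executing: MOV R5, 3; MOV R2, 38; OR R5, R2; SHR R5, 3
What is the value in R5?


Register state trace:
  MOV R5, 3  → R5 = 3 (0b00000011)
  MOV R2, 38  → R2 = 38 (0b00100110)
  OR R5, R2  → R5 = 3 OR 38 = 39 (0b00100111)
  SHR R5, 3  → R5 = 39 >> 3 = 4
Final: R5 = 4

4


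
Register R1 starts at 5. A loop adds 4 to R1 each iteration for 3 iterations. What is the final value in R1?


Starting value: R1 = 5
  Iter 1: R1 = 5 + 4 = 9
  Iter 2: R1 = 9 + 4 = 13
  Iter 3: R1 = 13 + 4 = 17
Final: R1 = 17

17


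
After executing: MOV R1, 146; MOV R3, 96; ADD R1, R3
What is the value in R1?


Register state trace:
  MOV R1, 146  → R1 = 146
  MOV R3, 96  → R3 = 96
  ADD R1, R3  → R1 = 146 + 96 = 242
Final: R1 = 242

242


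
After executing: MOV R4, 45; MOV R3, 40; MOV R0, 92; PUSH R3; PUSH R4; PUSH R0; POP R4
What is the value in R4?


Stack trace (top is rightmost):
  MOV R4, 45  → R4 = 45
  MOV R3, 40  → R3 = 40
  MOV R0, 92  → R0 = 92
  PUSH R3  → stack: [40]
  PUSH R4  → stack: [40, 45]
  PUSH R0  → stack: [40, 45, 92]
  POP R4  → R4 = 92, stack: [40, 45]
Final: R4 = 92

92


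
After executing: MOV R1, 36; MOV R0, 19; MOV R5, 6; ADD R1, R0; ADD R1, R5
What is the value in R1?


Register state trace:
  MOV R1, 36  → R1 = 36
  MOV R0, 19  → R0 = 19
  MOV R5, 6  → R5 = 6
  ADD R1, R0  → R1 = 36 + 19 = 55
  ADD R1, R5  → R1 = 55 + 6 = 61
Final: R1 = 61

61


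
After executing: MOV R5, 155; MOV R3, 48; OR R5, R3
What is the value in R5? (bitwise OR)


Register state trace:
  MOV R5, 155  → R5 = 155 (0b10011011)
  MOV R3, 48  → R3 = 48 (0b00110000)
  OR R5, R3   → R5 = 155 OR 48 = 187 (0b10111011)
Final: R5 = 187

187


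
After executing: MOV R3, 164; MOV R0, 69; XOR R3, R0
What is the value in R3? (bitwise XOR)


Register state trace:
  MOV R3, 164  → R3 = 164 (0b10100100)
  MOV R0, 69  → R0 = 69 (0b01000101)
  XOR R3, R0  → R3 = 164 XOR 69 = 225 (0b11100001)
Final: R3 = 225

225


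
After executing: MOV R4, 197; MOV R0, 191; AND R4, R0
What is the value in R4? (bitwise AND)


Register state trace:
  MOV R4, 197  → R4 = 197 (0b11000101)
  MOV R0, 191  → R0 = 191 (0b10111111)
  AND R4, R0  → R4 = 197 AND 191 = 133 (0b10000101)
Final: R4 = 133

133


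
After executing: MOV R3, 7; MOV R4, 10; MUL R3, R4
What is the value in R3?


Register state trace:
  MOV R3, 7  → R3 = 7
  MOV R4, 10  → R4 = 10
  MUL R3, R4  → R3 = 7 * 10 = 70
Final: R3 = 70

70


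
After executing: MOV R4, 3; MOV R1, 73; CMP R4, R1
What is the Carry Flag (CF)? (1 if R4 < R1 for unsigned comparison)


Register state trace:
  MOV R4, 3  → R4 = 3
  MOV R1, 73  → R1 = 73
  CMP R4, R1  → unsigned 3 - 73: borrow occurs
  3 < 73, so CF = 1
CF = 1

1


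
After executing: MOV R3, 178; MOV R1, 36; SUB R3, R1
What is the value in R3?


Register state trace:
  MOV R3, 178  → R3 = 178
  MOV R1, 36  → R1 = 36
  SUB R3, R1  → R3 = 178 - 36 = 142
Final: R3 = 142

142


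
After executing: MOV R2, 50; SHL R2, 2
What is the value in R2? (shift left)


Register state trace:
  MOV R2, 50  → R2 = 50
  SHL R2, 2  → R2 = 50 << 2 = 50 * 2^2 = 200
Final: R2 = 200

200


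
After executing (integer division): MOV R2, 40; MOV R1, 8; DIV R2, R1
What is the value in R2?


Register state trace:
  MOV R2, 40  → R2 = 40
  MOV R1, 8  → R1 = 8
  DIV R2, R1  → R2 = 40 // 8 = 5
Final: R2 = 5

5


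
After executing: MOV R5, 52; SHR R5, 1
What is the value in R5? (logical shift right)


Register state trace:
  MOV R5, 52  → R5 = 52
  SHR R5, 1  → R5 = 52 >> 1 = 52 // 2^1 = 26
Final: R5 = 26

26


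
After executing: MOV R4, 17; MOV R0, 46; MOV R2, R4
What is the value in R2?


Register state trace:
  MOV R4, 17  → R4 = 17
  MOV R0, 46  → R0 = 46
  MOV R2, R4  → R2 = 17
Final: R2 = 17

17


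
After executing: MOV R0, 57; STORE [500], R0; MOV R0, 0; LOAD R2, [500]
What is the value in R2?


Register and memory trace:
  MOV R0, 57  → R0 = 57
  STORE [500], R0  → mem[500] = 57
  MOV R0, 0  → R0 = 0
  LOAD R2, [500]  → R2 = mem[500] = 57
Final: R2 = 57

57


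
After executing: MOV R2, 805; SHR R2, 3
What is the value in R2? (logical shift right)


Register state trace:
  MOV R2, 805  → R2 = 805
  SHR R2, 3  → R2 = 805 >> 3 = 805 // 2^3 = 100
Final: R2 = 100

100


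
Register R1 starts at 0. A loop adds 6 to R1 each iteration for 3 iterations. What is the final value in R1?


Starting value: R1 = 0
  Iter 1: R1 = 0 + 6 = 6
  Iter 2: R1 = 6 + 6 = 12
  Iter 3: R1 = 12 + 6 = 18
Final: R1 = 18

18


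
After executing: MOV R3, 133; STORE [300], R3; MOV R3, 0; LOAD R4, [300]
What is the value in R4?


Register and memory trace:
  MOV R3, 133  → R3 = 133
  STORE [300], R3  → mem[300] = 133
  MOV R3, 0  → R3 = 0
  LOAD R4, [300]  → R4 = mem[300] = 133
Final: R4 = 133

133


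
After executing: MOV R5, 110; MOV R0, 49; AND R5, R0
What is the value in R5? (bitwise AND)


Register state trace:
  MOV R5, 110  → R5 = 110 (0b01101110)
  MOV R0, 49  → R0 = 49 (0b00110001)
  AND R5, R0  → R5 = 110 AND 49 = 32 (0b00100000)
Final: R5 = 32

32


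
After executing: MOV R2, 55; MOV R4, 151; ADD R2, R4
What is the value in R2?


Register state trace:
  MOV R2, 55  → R2 = 55
  MOV R4, 151  → R4 = 151
  ADD R2, R4  → R2 = 55 + 151 = 206
Final: R2 = 206

206


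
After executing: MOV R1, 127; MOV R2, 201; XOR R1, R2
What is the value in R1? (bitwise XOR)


Register state trace:
  MOV R1, 127  → R1 = 127 (0b01111111)
  MOV R2, 201  → R2 = 201 (0b11001001)
  XOR R1, R2  → R1 = 127 XOR 201 = 182 (0b10110110)
Final: R1 = 182

182


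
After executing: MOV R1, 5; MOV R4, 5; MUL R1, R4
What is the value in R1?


Register state trace:
  MOV R1, 5  → R1 = 5
  MOV R4, 5  → R4 = 5
  MUL R1, R4  → R1 = 5 * 5 = 25
Final: R1 = 25

25


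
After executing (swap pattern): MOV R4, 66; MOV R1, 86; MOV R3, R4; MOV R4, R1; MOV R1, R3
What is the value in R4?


Register state trace (swap pattern):
  MOV R4, 66  → R4 = 66
  MOV R1, 86  → R1 = 86
  MOV R3, R4  → R3 = 66  (save R4)
  MOV R4, R1  → R4 = 86  (R4 gets R1's value)
  MOV R1, R3  → R1 = 66  (R1 gets saved value)
Final: R4 = 86

86


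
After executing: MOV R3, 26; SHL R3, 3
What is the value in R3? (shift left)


Register state trace:
  MOV R3, 26  → R3 = 26
  SHL R3, 3  → R3 = 26 << 3 = 26 * 2^3 = 208
Final: R3 = 208

208


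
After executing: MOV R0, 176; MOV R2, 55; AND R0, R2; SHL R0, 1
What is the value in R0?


Register state trace:
  MOV R0, 176  → R0 = 176 (0b10110000)
  MOV R2, 55  → R2 = 55 (0b00110111)
  AND R0, R2  → R0 = 176 AND 55 = 48 (0b00110000)
  SHL R0, 1  → R0 = 48 << 1 = 96
Final: R0 = 96

96


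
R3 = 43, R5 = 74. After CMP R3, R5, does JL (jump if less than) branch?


Trace:
  R3 = 43, R5 = 74
  CMP R3, R5  → compares 43 vs 74
  JL checks: is 43 less than 74?
  43 < 74, so condition is true
Branch taken: Yes

Yes


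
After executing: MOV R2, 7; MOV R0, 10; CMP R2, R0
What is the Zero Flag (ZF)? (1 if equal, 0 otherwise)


Register state trace:
  MOV R2, 7  → R2 = 7
  MOV R0, 10  → R0 = 10
  CMP R2, R0  → computes 7 - 10 = -3
  Result is nonzero, so values are not equal
ZF = 0

0


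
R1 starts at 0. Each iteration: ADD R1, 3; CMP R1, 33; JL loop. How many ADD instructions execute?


Loop trace (R1 starts at 0, target 33, step 3):
  ADD #1: R1 = 0 + 3 = 3  → 3 < 33, loop
  ADD #2: R1 = 3 + 3 = 6  → 6 < 33, loop
  ADD #3: R1 = 6 + 3 = 9  → 9 < 33, loop
  ADD #4: R1 = 9 + 3 = 12  → 12 < 33, loop
  ADD #5: R1 = 12 + 3 = 15  → 15 < 33, loop
  ADD #6: R1 = 15 + 3 = 18  → 18 < 33, loop
  ADD #7: R1 = 18 + 3 = 21  → 21 < 33, loop
  ADD #8: R1 = 21 + 3 = 24  → 24 < 33, loop
  ADD #9: R1 = 24 + 3 = 27  → 27 < 33, loop
  ADD #10: R1 = 27 + 3 = 30  → 30 < 33, loop
  ADD #11: R1 = 30 + 3 = 33  → 33 >= 33, exit
Total ADD instructions: 11

11


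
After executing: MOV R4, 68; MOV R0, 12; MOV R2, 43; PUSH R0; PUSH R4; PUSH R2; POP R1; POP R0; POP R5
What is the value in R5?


Stack trace (top is rightmost):
  MOV R4, 68  → R4 = 68
  MOV R0, 12  → R0 = 12
  MOV R2, 43  → R2 = 43
  PUSH R0  → stack: [12]
  PUSH R4  → stack: [12, 68]
  PUSH R2  → stack: [12, 68, 43]
  POP R1  → R1 = 43, stack: [12, 68]
  POP R0  → R0 = 68, stack: [12]
  POP R5  → R5 = 12, stack: []
Final: R5 = 12

12


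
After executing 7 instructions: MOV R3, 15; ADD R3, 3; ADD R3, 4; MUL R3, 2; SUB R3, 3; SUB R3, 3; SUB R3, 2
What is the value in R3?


Register state trace:
  MOV R3, 15  → R3 = 15
  ADD R3, 3  → R3 = 15 + 3 = 18
  ADD R3, 4  → R3 = 18 + 4 = 22
  MUL R3, 2  → R3 = 22 * 2 = 44
  SUB R3, 3  → R3 = 44 - 3 = 41
  SUB R3, 3  → R3 = 41 - 3 = 38
  SUB R3, 2  → R3 = 38 - 2 = 36
Final: R3 = 36

36


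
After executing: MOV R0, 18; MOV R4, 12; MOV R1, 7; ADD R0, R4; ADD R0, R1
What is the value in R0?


Register state trace:
  MOV R0, 18  → R0 = 18
  MOV R4, 12  → R4 = 12
  MOV R1, 7  → R1 = 7
  ADD R0, R4  → R0 = 18 + 12 = 30
  ADD R0, R1  → R0 = 30 + 7 = 37
Final: R0 = 37

37


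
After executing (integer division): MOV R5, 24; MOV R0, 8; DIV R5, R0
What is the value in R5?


Register state trace:
  MOV R5, 24  → R5 = 24
  MOV R0, 8  → R0 = 8
  DIV R5, R0  → R5 = 24 // 8 = 3
Final: R5 = 3

3


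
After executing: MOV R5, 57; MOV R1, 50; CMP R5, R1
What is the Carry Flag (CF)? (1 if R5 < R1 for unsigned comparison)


Register state trace:
  MOV R5, 57  → R5 = 57
  MOV R1, 50  → R1 = 50
  CMP R5, R1  → unsigned 57 - 50: no borrow
  57 >= 50, so CF = 0
CF = 0

0


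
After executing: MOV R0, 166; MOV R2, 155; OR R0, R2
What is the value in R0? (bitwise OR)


Register state trace:
  MOV R0, 166  → R0 = 166 (0b10100110)
  MOV R2, 155  → R2 = 155 (0b10011011)
  OR R0, R2   → R0 = 166 OR 155 = 191 (0b10111111)
Final: R0 = 191

191


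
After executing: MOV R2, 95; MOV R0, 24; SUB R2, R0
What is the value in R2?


Register state trace:
  MOV R2, 95  → R2 = 95
  MOV R0, 24  → R0 = 24
  SUB R2, R0  → R2 = 95 - 24 = 71
Final: R2 = 71

71


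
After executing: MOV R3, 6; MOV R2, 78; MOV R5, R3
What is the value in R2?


Register state trace:
  MOV R3, 6  → R3 = 6
  MOV R2, 78  → R2 = 78
  MOV R5, R3  → R5 = 6
Final: R2 = 78

78


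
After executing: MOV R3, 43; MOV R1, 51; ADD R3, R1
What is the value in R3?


Register state trace:
  MOV R3, 43  → R3 = 43
  MOV R1, 51  → R1 = 51
  ADD R3, R1  → R3 = 43 + 51 = 94
Final: R3 = 94

94


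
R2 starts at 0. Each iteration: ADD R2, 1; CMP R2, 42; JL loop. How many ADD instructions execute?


Loop trace (R2 starts at 0, target 42, step 1):
  ADD #1: R2 = 0 + 1 = 1  → 1 < 42, loop
  ADD #2: R2 = 1 + 1 = 2  → 2 < 42, loop
  ADD #3: R2 = 2 + 1 = 3  → 3 < 42, loop
  ADD #4: R2 = 3 + 1 = 4  → 4 < 42, loop
  ADD #5: R2 = 4 + 1 = 5  → 5 < 42, loop
  ADD #6: R2 = 5 + 1 = 6  → 6 < 42, loop
  ADD #7: R2 = 6 + 1 = 7  → 7 < 42, loop
  ADD #8: R2 = 7 + 1 = 8  → 8 < 42, loop
  ADD #9: R2 = 8 + 1 = 9  → 9 < 42, loop
  ADD #10: R2 = 9 + 1 = 10  → 10 < 42, loop
  ADD #11: R2 = 10 + 1 = 11  → 11 < 42, loop
  ADD #12: R2 = 11 + 1 = 12  → 12 < 42, loop
  ADD #13: R2 = 12 + 1 = 13  → 13 < 42, loop
  ADD #14: R2 = 13 + 1 = 14  → 14 < 42, loop
  ADD #15: R2 = 14 + 1 = 15  → 15 < 42, loop
  ADD #16: R2 = 15 + 1 = 16  → 16 < 42, loop
  ADD #17: R2 = 16 + 1 = 17  → 17 < 42, loop
  ADD #18: R2 = 17 + 1 = 18  → 18 < 42, loop
  ADD #19: R2 = 18 + 1 = 19  → 19 < 42, loop
  ADD #20: R2 = 19 + 1 = 20  → 20 < 42, loop
  ADD #21: R2 = 20 + 1 = 21  → 21 < 42, loop
  ADD #22: R2 = 21 + 1 = 22  → 22 < 42, loop
  ADD #23: R2 = 22 + 1 = 23  → 23 < 42, loop
  ADD #24: R2 = 23 + 1 = 24  → 24 < 42, loop
  ADD #25: R2 = 24 + 1 = 25  → 25 < 42, loop
  ADD #26: R2 = 25 + 1 = 26  → 26 < 42, loop
  ADD #27: R2 = 26 + 1 = 27  → 27 < 42, loop
  ADD #28: R2 = 27 + 1 = 28  → 28 < 42, loop
  ADD #29: R2 = 28 + 1 = 29  → 29 < 42, loop
  ADD #30: R2 = 29 + 1 = 30  → 30 < 42, loop
  ADD #31: R2 = 30 + 1 = 31  → 31 < 42, loop
  ADD #32: R2 = 31 + 1 = 32  → 32 < 42, loop
  ADD #33: R2 = 32 + 1 = 33  → 33 < 42, loop
  ADD #34: R2 = 33 + 1 = 34  → 34 < 42, loop
  ADD #35: R2 = 34 + 1 = 35  → 35 < 42, loop
  ADD #36: R2 = 35 + 1 = 36  → 36 < 42, loop
  ADD #37: R2 = 36 + 1 = 37  → 37 < 42, loop
  ADD #38: R2 = 37 + 1 = 38  → 38 < 42, loop
  ADD #39: R2 = 38 + 1 = 39  → 39 < 42, loop
  ADD #40: R2 = 39 + 1 = 40  → 40 < 42, loop
  ADD #41: R2 = 40 + 1 = 41  → 41 < 42, loop
  ADD #42: R2 = 41 + 1 = 42  → 42 >= 42, exit
Total ADD instructions: 42

42


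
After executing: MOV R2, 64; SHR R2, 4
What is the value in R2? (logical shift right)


Register state trace:
  MOV R2, 64  → R2 = 64
  SHR R2, 4  → R2 = 64 >> 4 = 64 // 2^4 = 4
Final: R2 = 4

4


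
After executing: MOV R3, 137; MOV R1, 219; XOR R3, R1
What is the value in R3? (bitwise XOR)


Register state trace:
  MOV R3, 137  → R3 = 137 (0b10001001)
  MOV R1, 219  → R1 = 219 (0b11011011)
  XOR R3, R1  → R3 = 137 XOR 219 = 82 (0b01010010)
Final: R3 = 82

82


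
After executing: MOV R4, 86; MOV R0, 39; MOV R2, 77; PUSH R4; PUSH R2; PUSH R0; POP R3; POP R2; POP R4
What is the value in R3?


Stack trace (top is rightmost):
  MOV R4, 86  → R4 = 86
  MOV R0, 39  → R0 = 39
  MOV R2, 77  → R2 = 77
  PUSH R4  → stack: [86]
  PUSH R2  → stack: [86, 77]
  PUSH R0  → stack: [86, 77, 39]
  POP R3  → R3 = 39, stack: [86, 77]
  POP R2  → R2 = 77, stack: [86]
  POP R4  → R4 = 86, stack: []
Final: R3 = 39

39


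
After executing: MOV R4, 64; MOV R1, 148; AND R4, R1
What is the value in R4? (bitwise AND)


Register state trace:
  MOV R4, 64  → R4 = 64 (0b01000000)
  MOV R1, 148  → R1 = 148 (0b10010100)
  AND R4, R1  → R4 = 64 AND 148 = 0 (0b00000000)
Final: R4 = 0

0


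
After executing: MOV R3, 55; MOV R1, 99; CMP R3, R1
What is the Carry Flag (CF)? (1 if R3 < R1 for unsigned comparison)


Register state trace:
  MOV R3, 55  → R3 = 55
  MOV R1, 99  → R1 = 99
  CMP R3, R1  → unsigned 55 - 99: borrow occurs
  55 < 99, so CF = 1
CF = 1

1


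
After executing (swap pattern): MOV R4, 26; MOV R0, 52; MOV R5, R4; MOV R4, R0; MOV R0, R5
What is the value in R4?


Register state trace (swap pattern):
  MOV R4, 26  → R4 = 26
  MOV R0, 52  → R0 = 52
  MOV R5, R4  → R5 = 26  (save R4)
  MOV R4, R0  → R4 = 52  (R4 gets R0's value)
  MOV R0, R5  → R0 = 26  (R0 gets saved value)
Final: R4 = 52

52


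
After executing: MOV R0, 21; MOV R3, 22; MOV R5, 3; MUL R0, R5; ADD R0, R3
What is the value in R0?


Register state trace:
  MOV R0, 21  → R0 = 21
  MOV R3, 22  → R3 = 22
  MOV R5, 3  → R5 = 3
  MUL R0, R5  → R0 = 21 * 3 = 63
  ADD R0, R3  → R0 = 63 + 22 = 85
Final: R0 = 85

85


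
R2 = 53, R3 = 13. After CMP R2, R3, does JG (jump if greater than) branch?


Trace:
  R2 = 53, R3 = 13
  CMP R2, R3  → compares 53 vs 13
  JG checks: is 53 greater than 13?
  53 > 13, so condition is true
Branch taken: Yes

Yes


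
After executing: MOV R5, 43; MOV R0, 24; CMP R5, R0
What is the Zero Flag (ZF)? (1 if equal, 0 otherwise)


Register state trace:
  MOV R5, 43  → R5 = 43
  MOV R0, 24  → R0 = 24
  CMP R5, R0  → computes 43 - 24 = 19
  Result is nonzero, so values are not equal
ZF = 0

0


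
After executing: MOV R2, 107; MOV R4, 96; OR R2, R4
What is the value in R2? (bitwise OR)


Register state trace:
  MOV R2, 107  → R2 = 107 (0b01101011)
  MOV R4, 96  → R4 = 96 (0b01100000)
  OR R2, R4   → R2 = 107 OR 96 = 107 (0b01101011)
Final: R2 = 107

107


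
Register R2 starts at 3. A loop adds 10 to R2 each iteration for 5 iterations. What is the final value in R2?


Starting value: R2 = 3
  Iter 1: R2 = 3 + 10 = 13
  Iter 2: R2 = 13 + 10 = 23
  Iter 3: R2 = 23 + 10 = 33
  Iter 4: R2 = 33 + 10 = 43
  Iter 5: R2 = 43 + 10 = 53
Final: R2 = 53

53


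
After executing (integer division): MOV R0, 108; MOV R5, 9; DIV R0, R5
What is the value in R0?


Register state trace:
  MOV R0, 108  → R0 = 108
  MOV R5, 9  → R5 = 9
  DIV R0, R5  → R0 = 108 // 9 = 12
Final: R0 = 12

12


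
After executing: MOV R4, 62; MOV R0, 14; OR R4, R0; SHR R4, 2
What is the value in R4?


Register state trace:
  MOV R4, 62  → R4 = 62 (0b00111110)
  MOV R0, 14  → R0 = 14 (0b00001110)
  OR R4, R0  → R4 = 62 OR 14 = 62 (0b00111110)
  SHR R4, 2  → R4 = 62 >> 2 = 15
Final: R4 = 15

15


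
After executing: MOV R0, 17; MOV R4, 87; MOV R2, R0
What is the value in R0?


Register state trace:
  MOV R0, 17  → R0 = 17
  MOV R4, 87  → R4 = 87
  MOV R2, R0  → R2 = 17
Final: R0 = 17

17


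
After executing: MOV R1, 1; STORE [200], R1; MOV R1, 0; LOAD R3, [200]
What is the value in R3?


Register and memory trace:
  MOV R1, 1  → R1 = 1
  STORE [200], R1  → mem[200] = 1
  MOV R1, 0  → R1 = 0
  LOAD R3, [200]  → R3 = mem[200] = 1
Final: R3 = 1

1


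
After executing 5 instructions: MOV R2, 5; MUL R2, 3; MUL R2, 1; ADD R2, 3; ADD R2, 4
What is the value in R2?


Register state trace:
  MOV R2, 5  → R2 = 5
  MUL R2, 3  → R2 = 5 * 3 = 15
  MUL R2, 1  → R2 = 15 * 1 = 15
  ADD R2, 3  → R2 = 15 + 3 = 18
  ADD R2, 4  → R2 = 18 + 4 = 22
Final: R2 = 22

22


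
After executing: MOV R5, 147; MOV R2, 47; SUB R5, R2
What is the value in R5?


Register state trace:
  MOV R5, 147  → R5 = 147
  MOV R2, 47  → R2 = 47
  SUB R5, R2  → R5 = 147 - 47 = 100
Final: R5 = 100

100
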